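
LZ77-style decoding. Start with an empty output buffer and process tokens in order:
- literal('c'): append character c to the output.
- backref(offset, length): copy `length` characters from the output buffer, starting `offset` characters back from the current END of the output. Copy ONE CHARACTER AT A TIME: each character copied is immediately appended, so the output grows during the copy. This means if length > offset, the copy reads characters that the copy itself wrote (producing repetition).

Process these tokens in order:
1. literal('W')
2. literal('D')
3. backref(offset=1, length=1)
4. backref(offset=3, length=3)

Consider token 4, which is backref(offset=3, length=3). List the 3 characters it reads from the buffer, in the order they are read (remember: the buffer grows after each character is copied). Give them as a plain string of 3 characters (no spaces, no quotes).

Token 1: literal('W'). Output: "W"
Token 2: literal('D'). Output: "WD"
Token 3: backref(off=1, len=1). Copied 'D' from pos 1. Output: "WDD"
Token 4: backref(off=3, len=3). Buffer before: "WDD" (len 3)
  byte 1: read out[0]='W', append. Buffer now: "WDDW"
  byte 2: read out[1]='D', append. Buffer now: "WDDWD"
  byte 3: read out[2]='D', append. Buffer now: "WDDWDD"

Answer: WDD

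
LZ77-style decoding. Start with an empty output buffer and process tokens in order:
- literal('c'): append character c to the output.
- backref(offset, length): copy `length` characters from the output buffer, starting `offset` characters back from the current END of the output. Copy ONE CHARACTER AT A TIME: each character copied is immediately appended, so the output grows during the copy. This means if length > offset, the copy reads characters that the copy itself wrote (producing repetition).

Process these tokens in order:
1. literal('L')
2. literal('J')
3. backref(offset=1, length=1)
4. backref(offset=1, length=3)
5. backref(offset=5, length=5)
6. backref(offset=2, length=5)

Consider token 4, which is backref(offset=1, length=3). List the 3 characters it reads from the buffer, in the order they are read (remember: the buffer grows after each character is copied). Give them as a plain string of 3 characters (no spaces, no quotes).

Answer: JJJ

Derivation:
Token 1: literal('L'). Output: "L"
Token 2: literal('J'). Output: "LJ"
Token 3: backref(off=1, len=1). Copied 'J' from pos 1. Output: "LJJ"
Token 4: backref(off=1, len=3). Buffer before: "LJJ" (len 3)
  byte 1: read out[2]='J', append. Buffer now: "LJJJ"
  byte 2: read out[3]='J', append. Buffer now: "LJJJJ"
  byte 3: read out[4]='J', append. Buffer now: "LJJJJJ"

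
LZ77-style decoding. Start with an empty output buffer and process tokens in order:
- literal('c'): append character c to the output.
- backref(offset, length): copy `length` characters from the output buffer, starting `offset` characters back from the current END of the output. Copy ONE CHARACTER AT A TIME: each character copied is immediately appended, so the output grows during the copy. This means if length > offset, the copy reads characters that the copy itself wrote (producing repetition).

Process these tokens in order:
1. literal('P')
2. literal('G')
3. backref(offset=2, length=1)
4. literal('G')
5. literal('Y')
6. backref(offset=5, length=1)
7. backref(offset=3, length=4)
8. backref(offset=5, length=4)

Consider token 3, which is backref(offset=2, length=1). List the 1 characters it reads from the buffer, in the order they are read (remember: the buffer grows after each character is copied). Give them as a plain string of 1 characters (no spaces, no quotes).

Token 1: literal('P'). Output: "P"
Token 2: literal('G'). Output: "PG"
Token 3: backref(off=2, len=1). Buffer before: "PG" (len 2)
  byte 1: read out[0]='P', append. Buffer now: "PGP"

Answer: P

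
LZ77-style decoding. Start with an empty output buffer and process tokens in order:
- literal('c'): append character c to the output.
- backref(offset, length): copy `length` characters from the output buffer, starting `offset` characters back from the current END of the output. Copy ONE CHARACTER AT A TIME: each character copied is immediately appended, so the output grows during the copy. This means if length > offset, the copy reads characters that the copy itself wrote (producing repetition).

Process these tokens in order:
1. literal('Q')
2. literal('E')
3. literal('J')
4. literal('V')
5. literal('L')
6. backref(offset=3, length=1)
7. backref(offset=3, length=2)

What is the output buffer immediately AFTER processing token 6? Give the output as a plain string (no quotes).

Answer: QEJVLJ

Derivation:
Token 1: literal('Q'). Output: "Q"
Token 2: literal('E'). Output: "QE"
Token 3: literal('J'). Output: "QEJ"
Token 4: literal('V'). Output: "QEJV"
Token 5: literal('L'). Output: "QEJVL"
Token 6: backref(off=3, len=1). Copied 'J' from pos 2. Output: "QEJVLJ"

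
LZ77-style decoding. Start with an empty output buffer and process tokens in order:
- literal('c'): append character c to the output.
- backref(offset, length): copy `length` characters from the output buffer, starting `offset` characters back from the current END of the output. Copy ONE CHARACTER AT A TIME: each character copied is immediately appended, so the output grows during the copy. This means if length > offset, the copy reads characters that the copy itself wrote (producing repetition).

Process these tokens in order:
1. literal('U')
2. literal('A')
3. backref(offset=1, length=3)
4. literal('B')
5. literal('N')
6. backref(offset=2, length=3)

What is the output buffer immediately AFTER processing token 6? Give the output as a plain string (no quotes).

Answer: UAAAABNBNB

Derivation:
Token 1: literal('U'). Output: "U"
Token 2: literal('A'). Output: "UA"
Token 3: backref(off=1, len=3) (overlapping!). Copied 'AAA' from pos 1. Output: "UAAAA"
Token 4: literal('B'). Output: "UAAAAB"
Token 5: literal('N'). Output: "UAAAABN"
Token 6: backref(off=2, len=3) (overlapping!). Copied 'BNB' from pos 5. Output: "UAAAABNBNB"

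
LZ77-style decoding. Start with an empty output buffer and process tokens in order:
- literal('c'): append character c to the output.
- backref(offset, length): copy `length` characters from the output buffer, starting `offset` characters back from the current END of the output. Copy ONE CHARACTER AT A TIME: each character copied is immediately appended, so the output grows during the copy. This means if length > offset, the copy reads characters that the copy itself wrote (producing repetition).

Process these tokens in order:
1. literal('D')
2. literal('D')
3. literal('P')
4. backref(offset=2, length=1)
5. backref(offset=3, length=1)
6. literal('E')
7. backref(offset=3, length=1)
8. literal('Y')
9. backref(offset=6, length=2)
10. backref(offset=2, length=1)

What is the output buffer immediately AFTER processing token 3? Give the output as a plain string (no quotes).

Token 1: literal('D'). Output: "D"
Token 2: literal('D'). Output: "DD"
Token 3: literal('P'). Output: "DDP"

Answer: DDP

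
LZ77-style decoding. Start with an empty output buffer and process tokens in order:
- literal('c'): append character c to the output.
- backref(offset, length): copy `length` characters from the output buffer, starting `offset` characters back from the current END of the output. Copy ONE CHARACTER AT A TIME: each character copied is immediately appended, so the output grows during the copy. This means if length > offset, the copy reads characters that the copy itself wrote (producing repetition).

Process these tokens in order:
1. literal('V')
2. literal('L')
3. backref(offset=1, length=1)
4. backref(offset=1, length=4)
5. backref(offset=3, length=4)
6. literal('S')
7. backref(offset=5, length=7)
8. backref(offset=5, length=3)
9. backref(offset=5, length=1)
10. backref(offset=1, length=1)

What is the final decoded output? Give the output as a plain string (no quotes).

Answer: VLLLLLLLLLLSLLLLSLLLLSLL

Derivation:
Token 1: literal('V'). Output: "V"
Token 2: literal('L'). Output: "VL"
Token 3: backref(off=1, len=1). Copied 'L' from pos 1. Output: "VLL"
Token 4: backref(off=1, len=4) (overlapping!). Copied 'LLLL' from pos 2. Output: "VLLLLLL"
Token 5: backref(off=3, len=4) (overlapping!). Copied 'LLLL' from pos 4. Output: "VLLLLLLLLLL"
Token 6: literal('S'). Output: "VLLLLLLLLLLS"
Token 7: backref(off=5, len=7) (overlapping!). Copied 'LLLLSLL' from pos 7. Output: "VLLLLLLLLLLSLLLLSLL"
Token 8: backref(off=5, len=3). Copied 'LLS' from pos 14. Output: "VLLLLLLLLLLSLLLLSLLLLS"
Token 9: backref(off=5, len=1). Copied 'L' from pos 17. Output: "VLLLLLLLLLLSLLLLSLLLLSL"
Token 10: backref(off=1, len=1). Copied 'L' from pos 22. Output: "VLLLLLLLLLLSLLLLSLLLLSLL"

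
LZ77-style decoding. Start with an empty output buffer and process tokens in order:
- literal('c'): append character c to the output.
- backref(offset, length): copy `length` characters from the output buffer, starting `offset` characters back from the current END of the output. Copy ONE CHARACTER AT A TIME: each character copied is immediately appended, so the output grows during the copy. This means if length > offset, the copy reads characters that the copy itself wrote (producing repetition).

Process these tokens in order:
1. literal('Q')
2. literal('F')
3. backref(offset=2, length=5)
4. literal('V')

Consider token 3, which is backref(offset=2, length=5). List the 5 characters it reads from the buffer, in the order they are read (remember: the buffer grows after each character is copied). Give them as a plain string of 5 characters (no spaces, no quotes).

Token 1: literal('Q'). Output: "Q"
Token 2: literal('F'). Output: "QF"
Token 3: backref(off=2, len=5). Buffer before: "QF" (len 2)
  byte 1: read out[0]='Q', append. Buffer now: "QFQ"
  byte 2: read out[1]='F', append. Buffer now: "QFQF"
  byte 3: read out[2]='Q', append. Buffer now: "QFQFQ"
  byte 4: read out[3]='F', append. Buffer now: "QFQFQF"
  byte 5: read out[4]='Q', append. Buffer now: "QFQFQFQ"

Answer: QFQFQ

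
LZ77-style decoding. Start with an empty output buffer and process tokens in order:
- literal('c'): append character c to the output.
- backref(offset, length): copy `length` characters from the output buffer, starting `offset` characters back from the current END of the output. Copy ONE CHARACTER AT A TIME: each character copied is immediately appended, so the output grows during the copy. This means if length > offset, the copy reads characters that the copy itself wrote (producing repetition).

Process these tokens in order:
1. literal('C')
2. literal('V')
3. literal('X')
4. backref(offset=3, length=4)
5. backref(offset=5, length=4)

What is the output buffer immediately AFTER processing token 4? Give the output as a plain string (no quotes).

Answer: CVXCVXC

Derivation:
Token 1: literal('C'). Output: "C"
Token 2: literal('V'). Output: "CV"
Token 3: literal('X'). Output: "CVX"
Token 4: backref(off=3, len=4) (overlapping!). Copied 'CVXC' from pos 0. Output: "CVXCVXC"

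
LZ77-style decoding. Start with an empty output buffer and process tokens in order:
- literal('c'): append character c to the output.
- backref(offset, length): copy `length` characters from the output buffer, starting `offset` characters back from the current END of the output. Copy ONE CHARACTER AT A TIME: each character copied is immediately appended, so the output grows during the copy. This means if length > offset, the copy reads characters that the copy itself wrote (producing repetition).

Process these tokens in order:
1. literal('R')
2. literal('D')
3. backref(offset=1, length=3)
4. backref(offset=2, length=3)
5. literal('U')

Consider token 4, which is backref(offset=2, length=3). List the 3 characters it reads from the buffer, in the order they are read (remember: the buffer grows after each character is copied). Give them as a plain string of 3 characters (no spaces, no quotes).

Token 1: literal('R'). Output: "R"
Token 2: literal('D'). Output: "RD"
Token 3: backref(off=1, len=3) (overlapping!). Copied 'DDD' from pos 1. Output: "RDDDD"
Token 4: backref(off=2, len=3). Buffer before: "RDDDD" (len 5)
  byte 1: read out[3]='D', append. Buffer now: "RDDDDD"
  byte 2: read out[4]='D', append. Buffer now: "RDDDDDD"
  byte 3: read out[5]='D', append. Buffer now: "RDDDDDDD"

Answer: DDD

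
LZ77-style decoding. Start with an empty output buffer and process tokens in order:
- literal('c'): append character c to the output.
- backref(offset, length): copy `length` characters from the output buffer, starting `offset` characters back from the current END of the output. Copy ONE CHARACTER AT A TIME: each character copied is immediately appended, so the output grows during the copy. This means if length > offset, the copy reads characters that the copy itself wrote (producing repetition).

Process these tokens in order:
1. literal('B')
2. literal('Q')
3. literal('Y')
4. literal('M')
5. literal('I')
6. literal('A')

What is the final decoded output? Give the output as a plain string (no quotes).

Token 1: literal('B'). Output: "B"
Token 2: literal('Q'). Output: "BQ"
Token 3: literal('Y'). Output: "BQY"
Token 4: literal('M'). Output: "BQYM"
Token 5: literal('I'). Output: "BQYMI"
Token 6: literal('A'). Output: "BQYMIA"

Answer: BQYMIA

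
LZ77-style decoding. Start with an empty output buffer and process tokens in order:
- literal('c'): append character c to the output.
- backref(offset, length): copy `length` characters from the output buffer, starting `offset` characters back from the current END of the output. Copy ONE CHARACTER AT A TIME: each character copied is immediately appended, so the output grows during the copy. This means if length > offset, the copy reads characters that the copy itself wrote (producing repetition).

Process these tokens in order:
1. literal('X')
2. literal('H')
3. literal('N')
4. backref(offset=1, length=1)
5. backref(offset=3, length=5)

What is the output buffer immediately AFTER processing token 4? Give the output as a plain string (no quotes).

Answer: XHNN

Derivation:
Token 1: literal('X'). Output: "X"
Token 2: literal('H'). Output: "XH"
Token 3: literal('N'). Output: "XHN"
Token 4: backref(off=1, len=1). Copied 'N' from pos 2. Output: "XHNN"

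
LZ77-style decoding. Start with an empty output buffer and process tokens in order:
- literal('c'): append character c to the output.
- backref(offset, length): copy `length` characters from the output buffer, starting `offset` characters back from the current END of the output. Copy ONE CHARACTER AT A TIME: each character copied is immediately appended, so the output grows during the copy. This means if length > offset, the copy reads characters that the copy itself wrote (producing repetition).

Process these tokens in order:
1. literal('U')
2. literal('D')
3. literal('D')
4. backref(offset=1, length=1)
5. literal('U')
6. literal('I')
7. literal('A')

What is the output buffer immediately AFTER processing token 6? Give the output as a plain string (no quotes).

Answer: UDDDUI

Derivation:
Token 1: literal('U'). Output: "U"
Token 2: literal('D'). Output: "UD"
Token 3: literal('D'). Output: "UDD"
Token 4: backref(off=1, len=1). Copied 'D' from pos 2. Output: "UDDD"
Token 5: literal('U'). Output: "UDDDU"
Token 6: literal('I'). Output: "UDDDUI"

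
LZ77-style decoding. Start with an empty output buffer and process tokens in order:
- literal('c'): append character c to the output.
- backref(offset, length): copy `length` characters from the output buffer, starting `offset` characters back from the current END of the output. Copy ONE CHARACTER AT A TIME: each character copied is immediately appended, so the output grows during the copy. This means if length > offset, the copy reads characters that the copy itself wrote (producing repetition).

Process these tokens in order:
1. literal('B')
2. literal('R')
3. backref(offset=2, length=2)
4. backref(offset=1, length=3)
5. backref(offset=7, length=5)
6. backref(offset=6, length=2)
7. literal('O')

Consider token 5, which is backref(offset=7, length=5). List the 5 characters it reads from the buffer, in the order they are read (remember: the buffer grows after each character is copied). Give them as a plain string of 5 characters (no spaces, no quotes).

Token 1: literal('B'). Output: "B"
Token 2: literal('R'). Output: "BR"
Token 3: backref(off=2, len=2). Copied 'BR' from pos 0. Output: "BRBR"
Token 4: backref(off=1, len=3) (overlapping!). Copied 'RRR' from pos 3. Output: "BRBRRRR"
Token 5: backref(off=7, len=5). Buffer before: "BRBRRRR" (len 7)
  byte 1: read out[0]='B', append. Buffer now: "BRBRRRRB"
  byte 2: read out[1]='R', append. Buffer now: "BRBRRRRBR"
  byte 3: read out[2]='B', append. Buffer now: "BRBRRRRBRB"
  byte 4: read out[3]='R', append. Buffer now: "BRBRRRRBRBR"
  byte 5: read out[4]='R', append. Buffer now: "BRBRRRRBRBRR"

Answer: BRBRR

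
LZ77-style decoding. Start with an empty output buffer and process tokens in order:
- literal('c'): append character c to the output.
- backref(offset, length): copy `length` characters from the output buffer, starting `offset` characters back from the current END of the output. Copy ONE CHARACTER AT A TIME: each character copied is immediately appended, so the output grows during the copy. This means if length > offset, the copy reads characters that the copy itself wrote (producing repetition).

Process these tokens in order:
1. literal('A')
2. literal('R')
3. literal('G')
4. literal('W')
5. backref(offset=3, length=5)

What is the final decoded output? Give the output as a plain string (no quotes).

Answer: ARGWRGWRG

Derivation:
Token 1: literal('A'). Output: "A"
Token 2: literal('R'). Output: "AR"
Token 3: literal('G'). Output: "ARG"
Token 4: literal('W'). Output: "ARGW"
Token 5: backref(off=3, len=5) (overlapping!). Copied 'RGWRG' from pos 1. Output: "ARGWRGWRG"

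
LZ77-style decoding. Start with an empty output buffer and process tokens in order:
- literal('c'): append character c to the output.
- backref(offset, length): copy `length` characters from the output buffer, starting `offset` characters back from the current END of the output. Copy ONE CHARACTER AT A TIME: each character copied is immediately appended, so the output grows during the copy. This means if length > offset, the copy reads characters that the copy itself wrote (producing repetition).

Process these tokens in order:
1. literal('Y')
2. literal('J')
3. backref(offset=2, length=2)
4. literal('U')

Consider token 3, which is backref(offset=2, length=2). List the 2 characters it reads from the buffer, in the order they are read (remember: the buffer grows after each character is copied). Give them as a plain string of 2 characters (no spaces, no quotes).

Token 1: literal('Y'). Output: "Y"
Token 2: literal('J'). Output: "YJ"
Token 3: backref(off=2, len=2). Buffer before: "YJ" (len 2)
  byte 1: read out[0]='Y', append. Buffer now: "YJY"
  byte 2: read out[1]='J', append. Buffer now: "YJYJ"

Answer: YJ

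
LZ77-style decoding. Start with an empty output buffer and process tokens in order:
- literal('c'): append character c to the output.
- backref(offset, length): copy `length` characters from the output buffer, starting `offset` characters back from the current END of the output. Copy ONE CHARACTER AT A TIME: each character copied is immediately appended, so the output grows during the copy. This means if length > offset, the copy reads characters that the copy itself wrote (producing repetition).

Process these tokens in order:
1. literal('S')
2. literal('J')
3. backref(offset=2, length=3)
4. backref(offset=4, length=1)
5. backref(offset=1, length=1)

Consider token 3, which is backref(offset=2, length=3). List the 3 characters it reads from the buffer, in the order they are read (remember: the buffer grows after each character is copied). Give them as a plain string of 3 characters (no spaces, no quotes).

Answer: SJS

Derivation:
Token 1: literal('S'). Output: "S"
Token 2: literal('J'). Output: "SJ"
Token 3: backref(off=2, len=3). Buffer before: "SJ" (len 2)
  byte 1: read out[0]='S', append. Buffer now: "SJS"
  byte 2: read out[1]='J', append. Buffer now: "SJSJ"
  byte 3: read out[2]='S', append. Buffer now: "SJSJS"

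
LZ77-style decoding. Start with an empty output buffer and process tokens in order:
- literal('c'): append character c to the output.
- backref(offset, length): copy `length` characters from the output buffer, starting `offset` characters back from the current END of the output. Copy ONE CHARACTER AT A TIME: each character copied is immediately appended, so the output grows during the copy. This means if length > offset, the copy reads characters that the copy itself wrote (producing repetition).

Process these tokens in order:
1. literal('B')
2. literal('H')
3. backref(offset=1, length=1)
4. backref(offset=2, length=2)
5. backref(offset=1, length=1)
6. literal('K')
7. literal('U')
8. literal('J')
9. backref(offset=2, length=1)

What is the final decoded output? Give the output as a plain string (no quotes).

Token 1: literal('B'). Output: "B"
Token 2: literal('H'). Output: "BH"
Token 3: backref(off=1, len=1). Copied 'H' from pos 1. Output: "BHH"
Token 4: backref(off=2, len=2). Copied 'HH' from pos 1. Output: "BHHHH"
Token 5: backref(off=1, len=1). Copied 'H' from pos 4. Output: "BHHHHH"
Token 6: literal('K'). Output: "BHHHHHK"
Token 7: literal('U'). Output: "BHHHHHKU"
Token 8: literal('J'). Output: "BHHHHHKUJ"
Token 9: backref(off=2, len=1). Copied 'U' from pos 7. Output: "BHHHHHKUJU"

Answer: BHHHHHKUJU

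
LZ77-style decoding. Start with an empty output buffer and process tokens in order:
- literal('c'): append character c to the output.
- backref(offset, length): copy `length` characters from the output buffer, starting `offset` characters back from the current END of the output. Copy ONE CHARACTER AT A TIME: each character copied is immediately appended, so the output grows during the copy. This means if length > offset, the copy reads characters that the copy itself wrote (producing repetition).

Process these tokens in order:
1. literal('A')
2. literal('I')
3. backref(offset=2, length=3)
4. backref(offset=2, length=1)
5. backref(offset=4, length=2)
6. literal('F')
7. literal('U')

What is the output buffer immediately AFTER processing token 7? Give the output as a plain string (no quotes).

Token 1: literal('A'). Output: "A"
Token 2: literal('I'). Output: "AI"
Token 3: backref(off=2, len=3) (overlapping!). Copied 'AIA' from pos 0. Output: "AIAIA"
Token 4: backref(off=2, len=1). Copied 'I' from pos 3. Output: "AIAIAI"
Token 5: backref(off=4, len=2). Copied 'AI' from pos 2. Output: "AIAIAIAI"
Token 6: literal('F'). Output: "AIAIAIAIF"
Token 7: literal('U'). Output: "AIAIAIAIFU"

Answer: AIAIAIAIFU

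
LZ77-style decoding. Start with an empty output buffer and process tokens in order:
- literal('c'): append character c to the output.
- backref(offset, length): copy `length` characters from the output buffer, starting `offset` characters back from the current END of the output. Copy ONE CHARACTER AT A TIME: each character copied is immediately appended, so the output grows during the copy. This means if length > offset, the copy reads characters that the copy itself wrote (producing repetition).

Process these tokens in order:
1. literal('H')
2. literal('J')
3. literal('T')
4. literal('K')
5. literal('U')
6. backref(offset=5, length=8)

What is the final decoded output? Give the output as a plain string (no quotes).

Answer: HJTKUHJTKUHJT

Derivation:
Token 1: literal('H'). Output: "H"
Token 2: literal('J'). Output: "HJ"
Token 3: literal('T'). Output: "HJT"
Token 4: literal('K'). Output: "HJTK"
Token 5: literal('U'). Output: "HJTKU"
Token 6: backref(off=5, len=8) (overlapping!). Copied 'HJTKUHJT' from pos 0. Output: "HJTKUHJTKUHJT"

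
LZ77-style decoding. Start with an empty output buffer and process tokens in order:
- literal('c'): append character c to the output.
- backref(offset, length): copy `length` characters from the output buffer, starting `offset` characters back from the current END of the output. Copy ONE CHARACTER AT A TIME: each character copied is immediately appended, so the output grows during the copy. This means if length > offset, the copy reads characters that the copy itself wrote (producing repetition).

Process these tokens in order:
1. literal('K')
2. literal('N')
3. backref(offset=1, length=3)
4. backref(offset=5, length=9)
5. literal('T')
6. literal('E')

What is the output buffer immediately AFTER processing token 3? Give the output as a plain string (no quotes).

Answer: KNNNN

Derivation:
Token 1: literal('K'). Output: "K"
Token 2: literal('N'). Output: "KN"
Token 3: backref(off=1, len=3) (overlapping!). Copied 'NNN' from pos 1. Output: "KNNNN"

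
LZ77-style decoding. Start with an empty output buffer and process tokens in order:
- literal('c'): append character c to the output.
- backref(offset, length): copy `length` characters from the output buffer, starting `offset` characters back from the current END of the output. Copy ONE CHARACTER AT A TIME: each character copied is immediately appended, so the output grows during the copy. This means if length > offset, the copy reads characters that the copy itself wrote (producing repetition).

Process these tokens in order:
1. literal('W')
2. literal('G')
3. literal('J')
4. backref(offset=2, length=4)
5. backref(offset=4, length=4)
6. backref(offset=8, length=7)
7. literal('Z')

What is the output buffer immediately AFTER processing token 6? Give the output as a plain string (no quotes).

Answer: WGJGJGJGJGJGJGJGJG

Derivation:
Token 1: literal('W'). Output: "W"
Token 2: literal('G'). Output: "WG"
Token 3: literal('J'). Output: "WGJ"
Token 4: backref(off=2, len=4) (overlapping!). Copied 'GJGJ' from pos 1. Output: "WGJGJGJ"
Token 5: backref(off=4, len=4). Copied 'GJGJ' from pos 3. Output: "WGJGJGJGJGJ"
Token 6: backref(off=8, len=7). Copied 'GJGJGJG' from pos 3. Output: "WGJGJGJGJGJGJGJGJG"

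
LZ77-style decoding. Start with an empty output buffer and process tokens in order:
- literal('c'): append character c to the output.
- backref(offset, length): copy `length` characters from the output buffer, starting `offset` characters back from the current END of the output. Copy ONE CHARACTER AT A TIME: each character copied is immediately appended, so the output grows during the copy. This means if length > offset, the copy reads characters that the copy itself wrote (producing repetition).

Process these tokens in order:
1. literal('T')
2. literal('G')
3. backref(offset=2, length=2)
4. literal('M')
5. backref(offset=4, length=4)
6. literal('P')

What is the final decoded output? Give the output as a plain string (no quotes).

Answer: TGTGMGTGMP

Derivation:
Token 1: literal('T'). Output: "T"
Token 2: literal('G'). Output: "TG"
Token 3: backref(off=2, len=2). Copied 'TG' from pos 0. Output: "TGTG"
Token 4: literal('M'). Output: "TGTGM"
Token 5: backref(off=4, len=4). Copied 'GTGM' from pos 1. Output: "TGTGMGTGM"
Token 6: literal('P'). Output: "TGTGMGTGMP"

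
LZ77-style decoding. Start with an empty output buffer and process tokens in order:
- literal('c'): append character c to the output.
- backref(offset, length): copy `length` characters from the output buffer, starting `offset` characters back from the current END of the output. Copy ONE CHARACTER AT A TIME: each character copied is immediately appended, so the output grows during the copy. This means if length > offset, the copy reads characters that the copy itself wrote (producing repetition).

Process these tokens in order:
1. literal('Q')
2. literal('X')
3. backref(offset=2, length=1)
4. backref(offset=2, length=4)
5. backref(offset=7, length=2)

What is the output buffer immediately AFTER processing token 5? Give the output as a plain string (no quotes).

Token 1: literal('Q'). Output: "Q"
Token 2: literal('X'). Output: "QX"
Token 3: backref(off=2, len=1). Copied 'Q' from pos 0. Output: "QXQ"
Token 4: backref(off=2, len=4) (overlapping!). Copied 'XQXQ' from pos 1. Output: "QXQXQXQ"
Token 5: backref(off=7, len=2). Copied 'QX' from pos 0. Output: "QXQXQXQQX"

Answer: QXQXQXQQX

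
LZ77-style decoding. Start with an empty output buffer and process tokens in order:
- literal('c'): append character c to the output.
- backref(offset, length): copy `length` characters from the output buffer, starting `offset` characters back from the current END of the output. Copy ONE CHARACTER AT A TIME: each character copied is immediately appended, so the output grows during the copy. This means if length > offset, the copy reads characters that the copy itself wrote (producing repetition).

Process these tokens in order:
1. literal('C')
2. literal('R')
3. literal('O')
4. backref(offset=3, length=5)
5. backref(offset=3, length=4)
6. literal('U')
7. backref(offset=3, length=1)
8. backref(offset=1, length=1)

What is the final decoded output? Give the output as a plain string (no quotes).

Answer: CROCROCROCROURR

Derivation:
Token 1: literal('C'). Output: "C"
Token 2: literal('R'). Output: "CR"
Token 3: literal('O'). Output: "CRO"
Token 4: backref(off=3, len=5) (overlapping!). Copied 'CROCR' from pos 0. Output: "CROCROCR"
Token 5: backref(off=3, len=4) (overlapping!). Copied 'OCRO' from pos 5. Output: "CROCROCROCRO"
Token 6: literal('U'). Output: "CROCROCROCROU"
Token 7: backref(off=3, len=1). Copied 'R' from pos 10. Output: "CROCROCROCROUR"
Token 8: backref(off=1, len=1). Copied 'R' from pos 13. Output: "CROCROCROCROURR"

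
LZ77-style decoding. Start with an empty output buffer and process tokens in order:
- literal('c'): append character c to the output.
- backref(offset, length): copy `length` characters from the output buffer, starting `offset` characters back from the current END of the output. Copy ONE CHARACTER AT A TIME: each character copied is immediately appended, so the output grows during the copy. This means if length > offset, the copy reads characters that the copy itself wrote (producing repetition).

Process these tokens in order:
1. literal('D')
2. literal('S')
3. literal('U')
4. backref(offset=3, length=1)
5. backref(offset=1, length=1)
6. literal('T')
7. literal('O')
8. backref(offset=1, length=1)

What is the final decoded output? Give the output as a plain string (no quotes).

Answer: DSUDDTOO

Derivation:
Token 1: literal('D'). Output: "D"
Token 2: literal('S'). Output: "DS"
Token 3: literal('U'). Output: "DSU"
Token 4: backref(off=3, len=1). Copied 'D' from pos 0. Output: "DSUD"
Token 5: backref(off=1, len=1). Copied 'D' from pos 3. Output: "DSUDD"
Token 6: literal('T'). Output: "DSUDDT"
Token 7: literal('O'). Output: "DSUDDTO"
Token 8: backref(off=1, len=1). Copied 'O' from pos 6. Output: "DSUDDTOO"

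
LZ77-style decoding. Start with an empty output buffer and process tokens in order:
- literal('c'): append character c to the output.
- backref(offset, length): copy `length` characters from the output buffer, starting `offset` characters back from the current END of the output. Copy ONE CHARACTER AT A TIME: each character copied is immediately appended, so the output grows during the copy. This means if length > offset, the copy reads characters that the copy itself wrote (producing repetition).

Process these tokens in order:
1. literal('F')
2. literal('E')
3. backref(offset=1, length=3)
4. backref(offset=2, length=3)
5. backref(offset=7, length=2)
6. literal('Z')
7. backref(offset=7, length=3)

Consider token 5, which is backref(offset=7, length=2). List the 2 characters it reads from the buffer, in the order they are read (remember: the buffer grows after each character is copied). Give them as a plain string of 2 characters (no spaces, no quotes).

Answer: EE

Derivation:
Token 1: literal('F'). Output: "F"
Token 2: literal('E'). Output: "FE"
Token 3: backref(off=1, len=3) (overlapping!). Copied 'EEE' from pos 1. Output: "FEEEE"
Token 4: backref(off=2, len=3) (overlapping!). Copied 'EEE' from pos 3. Output: "FEEEEEEE"
Token 5: backref(off=7, len=2). Buffer before: "FEEEEEEE" (len 8)
  byte 1: read out[1]='E', append. Buffer now: "FEEEEEEEE"
  byte 2: read out[2]='E', append. Buffer now: "FEEEEEEEEE"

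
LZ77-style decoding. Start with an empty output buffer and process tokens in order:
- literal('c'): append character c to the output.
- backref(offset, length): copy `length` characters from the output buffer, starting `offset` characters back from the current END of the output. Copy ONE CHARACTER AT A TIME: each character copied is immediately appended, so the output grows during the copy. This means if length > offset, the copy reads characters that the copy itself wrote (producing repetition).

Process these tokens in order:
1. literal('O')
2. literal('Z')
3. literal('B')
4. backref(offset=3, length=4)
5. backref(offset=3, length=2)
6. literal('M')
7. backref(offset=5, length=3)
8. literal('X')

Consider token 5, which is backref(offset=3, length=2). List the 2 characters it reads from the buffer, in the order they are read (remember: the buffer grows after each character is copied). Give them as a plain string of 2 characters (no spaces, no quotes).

Answer: ZB

Derivation:
Token 1: literal('O'). Output: "O"
Token 2: literal('Z'). Output: "OZ"
Token 3: literal('B'). Output: "OZB"
Token 4: backref(off=3, len=4) (overlapping!). Copied 'OZBO' from pos 0. Output: "OZBOZBO"
Token 5: backref(off=3, len=2). Buffer before: "OZBOZBO" (len 7)
  byte 1: read out[4]='Z', append. Buffer now: "OZBOZBOZ"
  byte 2: read out[5]='B', append. Buffer now: "OZBOZBOZB"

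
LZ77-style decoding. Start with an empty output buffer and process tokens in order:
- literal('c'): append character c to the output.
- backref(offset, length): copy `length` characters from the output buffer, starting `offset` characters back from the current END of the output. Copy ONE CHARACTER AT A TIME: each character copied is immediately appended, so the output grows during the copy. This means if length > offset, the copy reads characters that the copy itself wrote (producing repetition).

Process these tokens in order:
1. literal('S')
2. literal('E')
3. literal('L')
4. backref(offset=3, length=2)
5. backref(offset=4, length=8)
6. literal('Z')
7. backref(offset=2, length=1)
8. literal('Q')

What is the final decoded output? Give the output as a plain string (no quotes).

Token 1: literal('S'). Output: "S"
Token 2: literal('E'). Output: "SE"
Token 3: literal('L'). Output: "SEL"
Token 4: backref(off=3, len=2). Copied 'SE' from pos 0. Output: "SELSE"
Token 5: backref(off=4, len=8) (overlapping!). Copied 'ELSEELSE' from pos 1. Output: "SELSEELSEELSE"
Token 6: literal('Z'). Output: "SELSEELSEELSEZ"
Token 7: backref(off=2, len=1). Copied 'E' from pos 12. Output: "SELSEELSEELSEZE"
Token 8: literal('Q'). Output: "SELSEELSEELSEZEQ"

Answer: SELSEELSEELSEZEQ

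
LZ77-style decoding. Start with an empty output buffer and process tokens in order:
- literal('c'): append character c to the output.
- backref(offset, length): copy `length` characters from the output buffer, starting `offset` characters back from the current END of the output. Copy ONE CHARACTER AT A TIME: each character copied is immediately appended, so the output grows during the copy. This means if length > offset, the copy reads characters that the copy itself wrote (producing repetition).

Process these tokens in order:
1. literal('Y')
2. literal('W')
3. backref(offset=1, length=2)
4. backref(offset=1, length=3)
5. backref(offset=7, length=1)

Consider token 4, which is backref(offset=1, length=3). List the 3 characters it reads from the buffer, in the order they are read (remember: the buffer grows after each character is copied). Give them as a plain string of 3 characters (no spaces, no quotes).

Token 1: literal('Y'). Output: "Y"
Token 2: literal('W'). Output: "YW"
Token 3: backref(off=1, len=2) (overlapping!). Copied 'WW' from pos 1. Output: "YWWW"
Token 4: backref(off=1, len=3). Buffer before: "YWWW" (len 4)
  byte 1: read out[3]='W', append. Buffer now: "YWWWW"
  byte 2: read out[4]='W', append. Buffer now: "YWWWWW"
  byte 3: read out[5]='W', append. Buffer now: "YWWWWWW"

Answer: WWW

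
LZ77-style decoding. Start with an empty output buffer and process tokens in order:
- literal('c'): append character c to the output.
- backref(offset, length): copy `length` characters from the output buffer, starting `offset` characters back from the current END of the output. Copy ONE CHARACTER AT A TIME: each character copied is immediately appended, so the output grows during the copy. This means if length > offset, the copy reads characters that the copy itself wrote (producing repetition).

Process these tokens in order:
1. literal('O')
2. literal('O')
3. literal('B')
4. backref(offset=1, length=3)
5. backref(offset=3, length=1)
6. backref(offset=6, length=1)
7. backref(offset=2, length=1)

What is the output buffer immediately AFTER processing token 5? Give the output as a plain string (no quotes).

Answer: OOBBBBB

Derivation:
Token 1: literal('O'). Output: "O"
Token 2: literal('O'). Output: "OO"
Token 3: literal('B'). Output: "OOB"
Token 4: backref(off=1, len=3) (overlapping!). Copied 'BBB' from pos 2. Output: "OOBBBB"
Token 5: backref(off=3, len=1). Copied 'B' from pos 3. Output: "OOBBBBB"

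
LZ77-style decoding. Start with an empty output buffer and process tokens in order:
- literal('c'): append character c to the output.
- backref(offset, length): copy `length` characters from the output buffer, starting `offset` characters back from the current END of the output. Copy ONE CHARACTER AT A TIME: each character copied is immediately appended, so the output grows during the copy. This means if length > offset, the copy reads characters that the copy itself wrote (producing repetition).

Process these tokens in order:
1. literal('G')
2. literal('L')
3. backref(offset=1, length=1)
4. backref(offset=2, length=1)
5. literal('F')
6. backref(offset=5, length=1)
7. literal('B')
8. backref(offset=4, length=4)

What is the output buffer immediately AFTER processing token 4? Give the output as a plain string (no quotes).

Token 1: literal('G'). Output: "G"
Token 2: literal('L'). Output: "GL"
Token 3: backref(off=1, len=1). Copied 'L' from pos 1. Output: "GLL"
Token 4: backref(off=2, len=1). Copied 'L' from pos 1. Output: "GLLL"

Answer: GLLL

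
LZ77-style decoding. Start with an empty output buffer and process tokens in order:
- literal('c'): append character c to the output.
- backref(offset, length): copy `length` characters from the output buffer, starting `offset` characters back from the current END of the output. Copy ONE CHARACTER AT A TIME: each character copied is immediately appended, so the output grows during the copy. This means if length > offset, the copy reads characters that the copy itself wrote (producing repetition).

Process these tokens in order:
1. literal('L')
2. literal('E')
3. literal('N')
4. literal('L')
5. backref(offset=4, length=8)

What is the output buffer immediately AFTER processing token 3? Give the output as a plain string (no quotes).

Answer: LEN

Derivation:
Token 1: literal('L'). Output: "L"
Token 2: literal('E'). Output: "LE"
Token 3: literal('N'). Output: "LEN"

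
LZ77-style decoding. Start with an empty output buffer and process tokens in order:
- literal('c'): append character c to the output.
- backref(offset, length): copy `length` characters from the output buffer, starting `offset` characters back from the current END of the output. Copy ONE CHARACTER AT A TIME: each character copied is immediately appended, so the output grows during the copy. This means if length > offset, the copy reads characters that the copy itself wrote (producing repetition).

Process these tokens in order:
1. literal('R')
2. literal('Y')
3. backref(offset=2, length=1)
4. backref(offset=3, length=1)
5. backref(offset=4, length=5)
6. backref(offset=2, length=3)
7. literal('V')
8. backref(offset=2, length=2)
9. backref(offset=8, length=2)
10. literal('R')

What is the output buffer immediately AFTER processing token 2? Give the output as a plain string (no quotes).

Token 1: literal('R'). Output: "R"
Token 2: literal('Y'). Output: "RY"

Answer: RY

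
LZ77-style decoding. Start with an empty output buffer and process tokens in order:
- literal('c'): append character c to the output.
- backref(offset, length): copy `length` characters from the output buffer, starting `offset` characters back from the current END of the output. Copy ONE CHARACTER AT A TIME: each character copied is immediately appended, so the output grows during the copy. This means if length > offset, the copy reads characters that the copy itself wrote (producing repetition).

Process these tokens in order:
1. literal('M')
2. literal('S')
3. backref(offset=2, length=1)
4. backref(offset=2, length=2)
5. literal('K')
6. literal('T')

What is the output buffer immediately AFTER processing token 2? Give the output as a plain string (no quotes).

Token 1: literal('M'). Output: "M"
Token 2: literal('S'). Output: "MS"

Answer: MS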